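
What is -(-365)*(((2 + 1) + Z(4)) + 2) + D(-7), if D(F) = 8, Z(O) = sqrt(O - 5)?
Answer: 1833 + 365*I ≈ 1833.0 + 365.0*I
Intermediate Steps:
Z(O) = sqrt(-5 + O)
-(-365)*(((2 + 1) + Z(4)) + 2) + D(-7) = -(-365)*(((2 + 1) + sqrt(-5 + 4)) + 2) + 8 = -(-365)*((3 + sqrt(-1)) + 2) + 8 = -(-365)*((3 + I) + 2) + 8 = -(-365)*(5 + I) + 8 = -73*(-25 - 5*I) + 8 = (1825 + 365*I) + 8 = 1833 + 365*I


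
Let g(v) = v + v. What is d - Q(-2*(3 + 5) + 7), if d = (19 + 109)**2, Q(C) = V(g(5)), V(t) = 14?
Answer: 16370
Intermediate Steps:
g(v) = 2*v
Q(C) = 14
d = 16384 (d = 128**2 = 16384)
d - Q(-2*(3 + 5) + 7) = 16384 - 1*14 = 16384 - 14 = 16370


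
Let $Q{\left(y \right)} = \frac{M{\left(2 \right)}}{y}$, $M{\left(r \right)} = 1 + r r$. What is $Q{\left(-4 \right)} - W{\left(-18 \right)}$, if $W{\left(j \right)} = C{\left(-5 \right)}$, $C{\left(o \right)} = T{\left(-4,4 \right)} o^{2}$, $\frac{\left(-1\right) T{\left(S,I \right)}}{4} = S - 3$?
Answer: $- \frac{2805}{4} \approx -701.25$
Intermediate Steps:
$M{\left(r \right)} = 1 + r^{2}$
$Q{\left(y \right)} = \frac{5}{y}$ ($Q{\left(y \right)} = \frac{1 + 2^{2}}{y} = \frac{1 + 4}{y} = \frac{5}{y}$)
$T{\left(S,I \right)} = 12 - 4 S$ ($T{\left(S,I \right)} = - 4 \left(S - 3\right) = - 4 \left(-3 + S\right) = 12 - 4 S$)
$C{\left(o \right)} = 28 o^{2}$ ($C{\left(o \right)} = \left(12 - -16\right) o^{2} = \left(12 + 16\right) o^{2} = 28 o^{2}$)
$W{\left(j \right)} = 700$ ($W{\left(j \right)} = 28 \left(-5\right)^{2} = 28 \cdot 25 = 700$)
$Q{\left(-4 \right)} - W{\left(-18 \right)} = \frac{5}{-4} - 700 = 5 \left(- \frac{1}{4}\right) - 700 = - \frac{5}{4} - 700 = - \frac{2805}{4}$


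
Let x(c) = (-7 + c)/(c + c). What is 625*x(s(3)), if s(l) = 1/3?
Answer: -6250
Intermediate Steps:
s(l) = 1/3
x(c) = (-7 + c)/(2*c) (x(c) = (-7 + c)/((2*c)) = (-7 + c)*(1/(2*c)) = (-7 + c)/(2*c))
625*x(s(3)) = 625*((-7 + 1/3)/(2*(1/3))) = 625*((1/2)*3*(-20/3)) = 625*(-10) = -6250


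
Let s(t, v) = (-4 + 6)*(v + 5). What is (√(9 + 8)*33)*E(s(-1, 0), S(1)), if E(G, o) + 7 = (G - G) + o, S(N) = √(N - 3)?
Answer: 33*√17*(-7 + I*√2) ≈ -952.44 + 192.42*I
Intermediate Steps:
s(t, v) = 10 + 2*v (s(t, v) = 2*(5 + v) = 10 + 2*v)
S(N) = √(-3 + N)
E(G, o) = -7 + o (E(G, o) = -7 + ((G - G) + o) = -7 + (0 + o) = -7 + o)
(√(9 + 8)*33)*E(s(-1, 0), S(1)) = (√(9 + 8)*33)*(-7 + √(-3 + 1)) = (√17*33)*(-7 + √(-2)) = (33*√17)*(-7 + I*√2) = 33*√17*(-7 + I*√2)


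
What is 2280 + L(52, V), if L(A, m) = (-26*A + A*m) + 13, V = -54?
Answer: -1867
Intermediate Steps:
L(A, m) = 13 - 26*A + A*m
2280 + L(52, V) = 2280 + (13 - 26*52 + 52*(-54)) = 2280 + (13 - 1352 - 2808) = 2280 - 4147 = -1867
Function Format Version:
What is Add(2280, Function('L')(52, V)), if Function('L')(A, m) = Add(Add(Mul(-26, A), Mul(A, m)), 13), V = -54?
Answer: -1867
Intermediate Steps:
Function('L')(A, m) = Add(13, Mul(-26, A), Mul(A, m))
Add(2280, Function('L')(52, V)) = Add(2280, Add(13, Mul(-26, 52), Mul(52, -54))) = Add(2280, Add(13, -1352, -2808)) = Add(2280, -4147) = -1867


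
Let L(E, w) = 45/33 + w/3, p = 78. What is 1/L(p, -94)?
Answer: -33/989 ≈ -0.033367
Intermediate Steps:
L(E, w) = 15/11 + w/3 (L(E, w) = 45*(1/33) + w*(⅓) = 15/11 + w/3)
1/L(p, -94) = 1/(15/11 + (⅓)*(-94)) = 1/(15/11 - 94/3) = 1/(-989/33) = -33/989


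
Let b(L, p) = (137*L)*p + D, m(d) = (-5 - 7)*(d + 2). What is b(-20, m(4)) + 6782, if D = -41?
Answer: 204021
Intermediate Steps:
m(d) = -24 - 12*d (m(d) = -12*(2 + d) = -24 - 12*d)
b(L, p) = -41 + 137*L*p (b(L, p) = (137*L)*p - 41 = 137*L*p - 41 = -41 + 137*L*p)
b(-20, m(4)) + 6782 = (-41 + 137*(-20)*(-24 - 12*4)) + 6782 = (-41 + 137*(-20)*(-24 - 48)) + 6782 = (-41 + 137*(-20)*(-72)) + 6782 = (-41 + 197280) + 6782 = 197239 + 6782 = 204021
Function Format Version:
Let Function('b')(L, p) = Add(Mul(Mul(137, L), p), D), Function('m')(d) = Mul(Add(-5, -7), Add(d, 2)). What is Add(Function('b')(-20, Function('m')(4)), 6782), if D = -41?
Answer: 204021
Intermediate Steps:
Function('m')(d) = Add(-24, Mul(-12, d)) (Function('m')(d) = Mul(-12, Add(2, d)) = Add(-24, Mul(-12, d)))
Function('b')(L, p) = Add(-41, Mul(137, L, p)) (Function('b')(L, p) = Add(Mul(Mul(137, L), p), -41) = Add(Mul(137, L, p), -41) = Add(-41, Mul(137, L, p)))
Add(Function('b')(-20, Function('m')(4)), 6782) = Add(Add(-41, Mul(137, -20, Add(-24, Mul(-12, 4)))), 6782) = Add(Add(-41, Mul(137, -20, Add(-24, -48))), 6782) = Add(Add(-41, Mul(137, -20, -72)), 6782) = Add(Add(-41, 197280), 6782) = Add(197239, 6782) = 204021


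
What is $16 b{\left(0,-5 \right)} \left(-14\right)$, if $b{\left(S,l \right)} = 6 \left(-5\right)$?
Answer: $6720$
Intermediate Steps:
$b{\left(S,l \right)} = -30$
$16 b{\left(0,-5 \right)} \left(-14\right) = 16 \left(-30\right) \left(-14\right) = \left(-480\right) \left(-14\right) = 6720$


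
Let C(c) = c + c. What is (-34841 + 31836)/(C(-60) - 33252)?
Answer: 3005/33372 ≈ 0.090046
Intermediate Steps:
C(c) = 2*c
(-34841 + 31836)/(C(-60) - 33252) = (-34841 + 31836)/(2*(-60) - 33252) = -3005/(-120 - 33252) = -3005/(-33372) = -3005*(-1/33372) = 3005/33372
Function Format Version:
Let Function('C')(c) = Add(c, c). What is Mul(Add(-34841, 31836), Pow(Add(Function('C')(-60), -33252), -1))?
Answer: Rational(3005, 33372) ≈ 0.090046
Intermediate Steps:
Function('C')(c) = Mul(2, c)
Mul(Add(-34841, 31836), Pow(Add(Function('C')(-60), -33252), -1)) = Mul(Add(-34841, 31836), Pow(Add(Mul(2, -60), -33252), -1)) = Mul(-3005, Pow(Add(-120, -33252), -1)) = Mul(-3005, Pow(-33372, -1)) = Mul(-3005, Rational(-1, 33372)) = Rational(3005, 33372)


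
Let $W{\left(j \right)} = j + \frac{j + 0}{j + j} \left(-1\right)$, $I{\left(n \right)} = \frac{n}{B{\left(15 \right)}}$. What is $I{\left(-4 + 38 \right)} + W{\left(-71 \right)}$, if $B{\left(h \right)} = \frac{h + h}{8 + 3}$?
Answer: $- \frac{1771}{30} \approx -59.033$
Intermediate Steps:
$B{\left(h \right)} = \frac{2 h}{11}$
$I{\left(n \right)} = \frac{11 n}{30}$ ($I{\left(n \right)} = \frac{n}{\frac{2}{11} \cdot 15} = \frac{n}{\frac{30}{11}} = n \frac{11}{30} = \frac{11 n}{30}$)
$W{\left(j \right)} = - \frac{1}{2} + j$ ($W{\left(j \right)} = j + \frac{j}{2 j} \left(-1\right) = j + j \frac{1}{2 j} \left(-1\right) = j + \frac{1}{2} \left(-1\right) = j - \frac{1}{2} = - \frac{1}{2} + j$)
$I{\left(-4 + 38 \right)} + W{\left(-71 \right)} = \frac{11 \left(-4 + 38\right)}{30} - \frac{143}{2} = \frac{11}{30} \cdot 34 - \frac{143}{2} = \frac{187}{15} - \frac{143}{2} = - \frac{1771}{30}$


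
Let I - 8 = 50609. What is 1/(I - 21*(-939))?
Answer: 1/70336 ≈ 1.4217e-5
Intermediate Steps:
I = 50617 (I = 8 + 50609 = 50617)
1/(I - 21*(-939)) = 1/(50617 - 21*(-939)) = 1/(50617 + 19719) = 1/70336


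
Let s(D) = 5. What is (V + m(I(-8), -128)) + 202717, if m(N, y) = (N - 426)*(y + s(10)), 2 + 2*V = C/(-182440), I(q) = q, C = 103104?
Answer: 5840308446/22805 ≈ 2.5610e+5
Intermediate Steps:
V = -29249/22805 (V = -1 + (103104/(-182440))/2 = -1 + (103104*(-1/182440))/2 = -1 + (½)*(-12888/22805) = -1 - 6444/22805 = -29249/22805 ≈ -1.2826)
m(N, y) = (-426 + N)*(5 + y) (m(N, y) = (N - 426)*(y + 5) = (-426 + N)*(5 + y))
(V + m(I(-8), -128)) + 202717 = (-29249/22805 + (-2130 - 426*(-128) + 5*(-8) - 8*(-128))) + 202717 = (-29249/22805 + (-2130 + 54528 - 40 + 1024)) + 202717 = (-29249/22805 + 53382) + 202717 = 1217347261/22805 + 202717 = 5840308446/22805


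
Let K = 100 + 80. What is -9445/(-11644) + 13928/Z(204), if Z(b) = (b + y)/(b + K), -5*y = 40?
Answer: 15569515477/570556 ≈ 27288.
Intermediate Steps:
y = -8 (y = -1/5*40 = -8)
K = 180
Z(b) = (-8 + b)/(180 + b) (Z(b) = (b - 8)/(b + 180) = (-8 + b)/(180 + b))
-9445/(-11644) + 13928/Z(204) = -9445/(-11644) + 13928/(((-8 + 204)/(180 + 204))) = -9445*(-1/11644) + 13928/((196/384)) = 9445/11644 + 13928/(((1/384)*196)) = 9445/11644 + 13928/(49/96) = 9445/11644 + 13928*(96/49) = 9445/11644 + 1337088/49 = 15569515477/570556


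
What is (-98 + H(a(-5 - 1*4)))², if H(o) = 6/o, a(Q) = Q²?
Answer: 6990736/729 ≈ 9589.5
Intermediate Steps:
(-98 + H(a(-5 - 1*4)))² = (-98 + 6/((-5 - 1*4)²))² = (-98 + 6/((-5 - 4)²))² = (-98 + 6/((-9)²))² = (-98 + 6/81)² = (-98 + 6*(1/81))² = (-98 + 2/27)² = (-2644/27)² = 6990736/729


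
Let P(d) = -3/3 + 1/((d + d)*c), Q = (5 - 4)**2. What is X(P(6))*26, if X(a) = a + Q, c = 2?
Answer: 13/12 ≈ 1.0833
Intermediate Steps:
Q = 1 (Q = 1**2 = 1)
P(d) = -1 + 1/(4*d) (P(d) = -3/3 + 1/((d + d)*2) = -3*1/3 + (1/2)/(2*d) = -1 + (1/(2*d))*(1/2) = -1 + 1/(4*d))
X(a) = 1 + a (X(a) = a + 1 = 1 + a)
X(P(6))*26 = (1 + (1/4 - 1*6)/6)*26 = (1 + (1/4 - 6)/6)*26 = (1 + (1/6)*(-23/4))*26 = (1 - 23/24)*26 = (1/24)*26 = 13/12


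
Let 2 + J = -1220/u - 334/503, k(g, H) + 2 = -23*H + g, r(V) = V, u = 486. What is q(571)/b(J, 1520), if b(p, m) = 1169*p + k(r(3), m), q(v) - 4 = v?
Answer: -70281675/5012337661 ≈ -0.014022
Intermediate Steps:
q(v) = 4 + v
k(g, H) = -2 + g - 23*H (k(g, H) = -2 + (-23*H + g) = -2 + (g - 23*H) = -2 + g - 23*H)
J = -632450/122229 (J = -2 + (-1220/486 - 334/503) = -2 + (-1220*1/486 - 334*1/503) = -2 + (-610/243 - 334/503) = -2 - 387992/122229 = -632450/122229 ≈ -5.1743)
b(p, m) = 1 - 23*m + 1169*p (b(p, m) = 1169*p + (-2 + 3 - 23*m) = 1169*p + (1 - 23*m) = 1 - 23*m + 1169*p)
q(571)/b(J, 1520) = (4 + 571)/(1 - 23*1520 + 1169*(-632450/122229)) = 575/(1 - 34960 - 739334050/122229) = 575/(-5012337661/122229) = 575*(-122229/5012337661) = -70281675/5012337661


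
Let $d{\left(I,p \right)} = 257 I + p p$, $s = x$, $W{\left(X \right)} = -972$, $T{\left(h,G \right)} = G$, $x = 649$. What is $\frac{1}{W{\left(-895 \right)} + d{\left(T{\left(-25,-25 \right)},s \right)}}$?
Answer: $\frac{1}{413804} \approx 2.4166 \cdot 10^{-6}$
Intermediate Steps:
$s = 649$
$d{\left(I,p \right)} = p^{2} + 257 I$ ($d{\left(I,p \right)} = 257 I + p^{2} = p^{2} + 257 I$)
$\frac{1}{W{\left(-895 \right)} + d{\left(T{\left(-25,-25 \right)},s \right)}} = \frac{1}{-972 + \left(649^{2} + 257 \left(-25\right)\right)} = \frac{1}{-972 + \left(421201 - 6425\right)} = \frac{1}{-972 + 414776} = \frac{1}{413804}$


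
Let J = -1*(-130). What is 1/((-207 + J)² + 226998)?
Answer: 1/232927 ≈ 4.2932e-6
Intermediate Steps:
J = 130
1/((-207 + J)² + 226998) = 1/((-207 + 130)² + 226998) = 1/((-77)² + 226998) = 1/(5929 + 226998) = 1/232927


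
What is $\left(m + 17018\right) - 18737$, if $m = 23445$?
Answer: $21726$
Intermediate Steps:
$\left(m + 17018\right) - 18737 = \left(23445 + 17018\right) - 18737 = 40463 - 18737 = 21726$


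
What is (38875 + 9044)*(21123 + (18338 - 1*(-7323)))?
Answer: 2241842496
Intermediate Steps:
(38875 + 9044)*(21123 + (18338 - 1*(-7323))) = 47919*(21123 + (18338 + 7323)) = 47919*(21123 + 25661) = 47919*46784 = 2241842496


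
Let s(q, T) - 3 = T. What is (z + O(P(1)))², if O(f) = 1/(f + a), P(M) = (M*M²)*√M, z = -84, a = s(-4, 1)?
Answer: 175561/25 ≈ 7022.4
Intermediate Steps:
s(q, T) = 3 + T
a = 4 (a = 3 + 1 = 4)
P(M) = M^(7/2) (P(M) = M³*√M = M^(7/2))
O(f) = 1/(4 + f) (O(f) = 1/(f + 4) = 1/(4 + f))
(z + O(P(1)))² = (-84 + 1/(4 + 1^(7/2)))² = (-84 + 1/(4 + 1))² = (-84 + 1/5)² = (-84 + ⅕)² = (-419/5)² = 175561/25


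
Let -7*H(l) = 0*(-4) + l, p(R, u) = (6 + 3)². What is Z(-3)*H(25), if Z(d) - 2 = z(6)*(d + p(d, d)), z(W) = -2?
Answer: 550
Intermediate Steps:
p(R, u) = 81 (p(R, u) = 9² = 81)
Z(d) = -160 - 2*d (Z(d) = 2 - 2*(d + 81) = 2 - 2*(81 + d) = 2 + (-162 - 2*d) = -160 - 2*d)
H(l) = -l/7 (H(l) = -(0*(-4) + l)/7 = -(0 + l)/7 = -l/7)
Z(-3)*H(25) = (-160 - 2*(-3))*(-⅐*25) = (-160 + 6)*(-25/7) = -154*(-25/7) = 550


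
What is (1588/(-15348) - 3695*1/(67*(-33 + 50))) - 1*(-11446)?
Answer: 50008316080/4370343 ≈ 11443.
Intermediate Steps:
(1588/(-15348) - 3695*1/(67*(-33 + 50))) - 1*(-11446) = (1588*(-1/15348) - 3695/(67*17)) + 11446 = (-397/3837 - 3695/1139) + 11446 = -14629898/4370343 + 11446 = 50008316080/4370343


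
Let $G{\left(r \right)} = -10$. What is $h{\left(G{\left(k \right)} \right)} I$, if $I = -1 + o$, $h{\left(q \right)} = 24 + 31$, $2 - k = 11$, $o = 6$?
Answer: $275$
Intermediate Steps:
$k = -9$ ($k = 2 - 11 = -9$)
$h{\left(q \right)} = 55$
$I = 5$ ($I = -1 + 6 = 5$)
$h{\left(G{\left(k \right)} \right)} I = 55 \cdot 5 = 275$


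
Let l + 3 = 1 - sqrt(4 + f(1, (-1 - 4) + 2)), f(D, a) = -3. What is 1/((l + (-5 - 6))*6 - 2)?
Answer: -1/86 ≈ -0.011628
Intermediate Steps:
l = -3 (l = -3 + (1 - sqrt(4 - 3)) = -3 + (1 - sqrt(1)) = -3 + (1 - 1*1) = -3 + (1 - 1) = -3 + 0 = -3)
1/((l + (-5 - 6))*6 - 2) = 1/((-3 + (-5 - 6))*6 - 2) = 1/((-3 - 11)*6 - 2) = 1/(-14*6 - 2) = 1/(-84 - 2) = 1/(-86) = -1/86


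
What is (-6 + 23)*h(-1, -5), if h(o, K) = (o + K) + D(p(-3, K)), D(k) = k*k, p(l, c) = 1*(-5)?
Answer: 323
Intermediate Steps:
p(l, c) = -5
D(k) = k²
h(o, K) = 25 + K + o (h(o, K) = (o + K) + (-5)² = (K + o) + 25 = 25 + K + o)
(-6 + 23)*h(-1, -5) = (-6 + 23)*(25 - 5 - 1) = 17*19 = 323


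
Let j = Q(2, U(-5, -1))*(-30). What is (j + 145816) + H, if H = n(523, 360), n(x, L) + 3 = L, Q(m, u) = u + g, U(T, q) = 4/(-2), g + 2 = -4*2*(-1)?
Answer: 146053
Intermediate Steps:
g = 6 (g = -2 - 4*2*(-1) = -2 - 8*(-1) = -2 + 8 = 6)
U(T, q) = -2 (U(T, q) = 4*(-1/2) = -2)
Q(m, u) = 6 + u (Q(m, u) = u + 6 = 6 + u)
n(x, L) = -3 + L
H = 357 (H = -3 + 360 = 357)
j = -120 (j = (6 - 2)*(-30) = 4*(-30) = -120)
(j + 145816) + H = (-120 + 145816) + 357 = 145696 + 357 = 146053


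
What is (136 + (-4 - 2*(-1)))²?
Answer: 17956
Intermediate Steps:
(136 + (-4 - 2*(-1)))² = (136 + (-4 + 2))² = (136 - 2)² = 134² = 17956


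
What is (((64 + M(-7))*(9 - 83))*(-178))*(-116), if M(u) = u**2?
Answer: -172658576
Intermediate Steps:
(((64 + M(-7))*(9 - 83))*(-178))*(-116) = (((64 + (-7)**2)*(9 - 83))*(-178))*(-116) = (((64 + 49)*(-74))*(-178))*(-116) = ((113*(-74))*(-178))*(-116) = -8362*(-178)*(-116) = 1488436*(-116) = -172658576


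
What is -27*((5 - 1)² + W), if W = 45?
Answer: -1647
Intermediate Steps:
-27*((5 - 1)² + W) = -27*((5 - 1)² + 45) = -27*(4² + 45) = -27*(16 + 45) = -27*61 = -1647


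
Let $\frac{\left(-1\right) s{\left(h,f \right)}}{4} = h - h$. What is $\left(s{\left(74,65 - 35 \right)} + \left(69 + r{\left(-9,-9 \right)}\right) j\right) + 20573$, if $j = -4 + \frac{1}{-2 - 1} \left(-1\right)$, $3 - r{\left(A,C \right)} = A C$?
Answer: $20606$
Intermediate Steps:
$r{\left(A,C \right)} = 3 - A C$
$s{\left(h,f \right)} = 0$ ($s{\left(h,f \right)} = - 4 \left(h - h\right) = \left(-4\right) 0 = 0$)
$j = - \frac{11}{3}$ ($j = -4 + \frac{1}{-3} \left(-1\right) = -4 - - \frac{1}{3} = -4 + \frac{1}{3} = - \frac{11}{3} \approx -3.6667$)
$\left(s{\left(74,65 - 35 \right)} + \left(69 + r{\left(-9,-9 \right)}\right) j\right) + 20573 = \left(0 + \left(69 + \left(3 - \left(-9\right) \left(-9\right)\right)\right) \left(- \frac{11}{3}\right)\right) + 20573 = \left(0 + \left(69 + \left(3 - 81\right)\right) \left(- \frac{11}{3}\right)\right) + 20573 = \left(0 + \left(69 - 78\right) \left(- \frac{11}{3}\right)\right) + 20573 = \left(0 - -33\right) + 20573 = \left(0 + 33\right) + 20573 = 33 + 20573 = 20606$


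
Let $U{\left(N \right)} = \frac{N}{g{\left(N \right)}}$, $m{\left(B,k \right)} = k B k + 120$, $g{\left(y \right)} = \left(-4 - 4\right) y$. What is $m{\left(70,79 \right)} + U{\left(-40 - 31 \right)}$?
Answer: $\frac{3495919}{8} \approx 4.3699 \cdot 10^{5}$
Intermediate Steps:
$g{\left(y \right)} = - 8 y$
$m{\left(B,k \right)} = 120 + B k^{2}$ ($m{\left(B,k \right)} = B k k + 120 = B k^{2} + 120 = 120 + B k^{2}$)
$U{\left(N \right)} = - \frac{1}{8}$ ($U{\left(N \right)} = \frac{N}{\left(-8\right) N} = N \left(- \frac{1}{8 N}\right) = - \frac{1}{8}$)
$m{\left(70,79 \right)} + U{\left(-40 - 31 \right)} = \left(120 + 70 \cdot 79^{2}\right) - \frac{1}{8} = \left(120 + 70 \cdot 6241\right) - \frac{1}{8} = \left(120 + 436870\right) - \frac{1}{8} = 436990 - \frac{1}{8} = \frac{3495919}{8}$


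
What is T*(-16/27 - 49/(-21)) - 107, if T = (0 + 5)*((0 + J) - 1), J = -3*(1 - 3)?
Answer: -1714/27 ≈ -63.482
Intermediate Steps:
J = 6 (J = -3*(-2) = 6)
T = 25 (T = (0 + 5)*((0 + 6) - 1) = 5*(6 - 1) = 5*5 = 25)
T*(-16/27 - 49/(-21)) - 107 = 25*(-16/27 - 49/(-21)) - 107 = 25*(-16*1/27 - 49*(-1/21)) - 107 = 25*(-16/27 + 7/3) - 107 = 25*(47/27) - 107 = 1175/27 - 107 = -1714/27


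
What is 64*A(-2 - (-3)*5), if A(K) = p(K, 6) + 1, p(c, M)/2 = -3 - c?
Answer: -1984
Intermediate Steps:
p(c, M) = -6 - 2*c (p(c, M) = 2*(-3 - c) = -6 - 2*c)
A(K) = -5 - 2*K (A(K) = (-6 - 2*K) + 1 = -5 - 2*K)
64*A(-2 - (-3)*5) = 64*(-5 - 2*(-2 - (-3)*5)) = 64*(-5 - 2*(-2 - 1*(-15))) = 64*(-5 - 2*(-2 + 15)) = 64*(-5 - 2*13) = 64*(-5 - 26) = 64*(-31) = -1984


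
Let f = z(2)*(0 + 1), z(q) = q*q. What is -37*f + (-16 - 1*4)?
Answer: -168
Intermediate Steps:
z(q) = q²
f = 4 (f = 2²*(0 + 1) = 4*1 = 4)
-37*f + (-16 - 1*4) = -37*4 + (-16 - 1*4) = -148 + (-16 - 4) = -148 - 20 = -168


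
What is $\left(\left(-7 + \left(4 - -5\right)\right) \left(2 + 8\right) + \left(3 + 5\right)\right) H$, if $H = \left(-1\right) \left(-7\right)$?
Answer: $196$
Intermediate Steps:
$H = 7$
$\left(\left(-7 + \left(4 - -5\right)\right) \left(2 + 8\right) + \left(3 + 5\right)\right) H = \left(\left(-7 + \left(4 - -5\right)\right) \left(2 + 8\right) + \left(3 + 5\right)\right) 7 = \left(\left(-7 + \left(4 + 5\right)\right) 10 + 8\right) 7 = \left(\left(-7 + 9\right) 10 + 8\right) 7 = \left(2 \cdot 10 + 8\right) 7 = \left(20 + 8\right) 7 = 28 \cdot 7 = 196$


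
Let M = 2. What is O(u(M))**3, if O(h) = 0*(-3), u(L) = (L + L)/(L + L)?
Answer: 0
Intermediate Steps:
u(L) = 1 (u(L) = (2*L)/((2*L)) = (2*L)*(1/(2*L)) = 1)
O(h) = 0
O(u(M))**3 = 0**3 = 0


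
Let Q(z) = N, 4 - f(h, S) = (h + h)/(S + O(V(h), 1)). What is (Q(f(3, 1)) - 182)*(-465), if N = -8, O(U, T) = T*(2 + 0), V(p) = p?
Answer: 88350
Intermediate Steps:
O(U, T) = 2*T (O(U, T) = T*2 = 2*T)
f(h, S) = 4 - 2*h/(2 + S) (f(h, S) = 4 - (h + h)/(S + 2*1) = 4 - 2*h/(S + 2) = 4 - 2*h/(2 + S))
Q(z) = -8
(Q(f(3, 1)) - 182)*(-465) = (-8 - 182)*(-465) = -190*(-465) = 88350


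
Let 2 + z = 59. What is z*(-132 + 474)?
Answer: 19494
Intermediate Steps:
z = 57 (z = -2 + 59 = 57)
z*(-132 + 474) = 57*(-132 + 474) = 57*342 = 19494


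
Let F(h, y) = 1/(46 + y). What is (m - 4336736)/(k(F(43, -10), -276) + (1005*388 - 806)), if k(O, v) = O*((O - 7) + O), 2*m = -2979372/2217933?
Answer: -692538579098928/62141235276959 ≈ -11.145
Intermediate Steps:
m = -496562/739311 (m = (-2979372/2217933)/2 = (-2979372*1/2217933)/2 = (½)*(-993124/739311) = -496562/739311 ≈ -0.67165)
k(O, v) = O*(-7 + 2*O) (k(O, v) = O*((-7 + O) + O) = O*(-7 + 2*O))
(m - 4336736)/(k(F(43, -10), -276) + (1005*388 - 806)) = (-496562/739311 - 4336736)/((-7 + 2/(46 - 10))/(46 - 10) + (1005*388 - 806)) = -3206197125458/(739311*((-7 + 2/36)/36 + (389940 - 806))) = -3206197125458/(739311*((-7 + 2*(1/36))/36 + 389134)) = -3206197125458/(739311*((-7 + 1/18)/36 + 389134)) = -3206197125458/(739311*((1/36)*(-125/18) + 389134)) = -3206197125458/(739311*(-125/648 + 389134)) = -3206197125458/(739311*252158707/648) = -3206197125458/739311*648/252158707 = -692538579098928/62141235276959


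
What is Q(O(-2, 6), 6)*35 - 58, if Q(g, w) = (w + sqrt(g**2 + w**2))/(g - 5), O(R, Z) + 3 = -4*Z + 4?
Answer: -131/2 - 5*sqrt(565)/4 ≈ -95.212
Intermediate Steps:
O(R, Z) = 1 - 4*Z (O(R, Z) = -3 + (-4*Z + 4) = -3 + (4 - 4*Z) = 1 - 4*Z)
Q(g, w) = (w + sqrt(g**2 + w**2))/(-5 + g)
Q(O(-2, 6), 6)*35 - 58 = ((6 + sqrt((1 - 4*6)**2 + 6**2))/(-5 + (1 - 4*6)))*35 - 58 = ((6 + sqrt((1 - 24)**2 + 36))/(-5 + (1 - 24)))*35 - 58 = ((6 + sqrt((-23)**2 + 36))/(-5 - 23))*35 - 58 = ((6 + sqrt(529 + 36))/(-28))*35 - 58 = -(6 + sqrt(565))/28*35 - 58 = (-3/14 - sqrt(565)/28)*35 - 58 = (-15/2 - 5*sqrt(565)/4) - 58 = -131/2 - 5*sqrt(565)/4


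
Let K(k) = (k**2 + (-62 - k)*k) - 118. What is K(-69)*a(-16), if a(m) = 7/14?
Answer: 2080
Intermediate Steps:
a(m) = 1/2 (a(m) = 7*(1/14) = 1/2)
K(k) = -118 + k**2 + k*(-62 - k) (K(k) = (k**2 + k*(-62 - k)) - 118 = -118 + k**2 + k*(-62 - k))
K(-69)*a(-16) = (-118 - 62*(-69))*(1/2) = (-118 + 4278)*(1/2) = 4160*(1/2) = 2080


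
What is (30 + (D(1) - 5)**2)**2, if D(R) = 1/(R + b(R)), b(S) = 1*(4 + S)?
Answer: 3690241/1296 ≈ 2847.4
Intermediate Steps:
b(S) = 4 + S
D(R) = 1/(4 + 2*R) (D(R) = 1/(R + (4 + R)) = 1/(4 + 2*R))
(30 + (D(1) - 5)**2)**2 = (30 + (1/(2*(2 + 1)) - 5)**2)**2 = (30 + ((1/2)/3 - 5)**2)**2 = (30 + ((1/2)*(1/3) - 5)**2)**2 = (30 + (1/6 - 5)**2)**2 = (30 + (-29/6)**2)**2 = (30 + 841/36)**2 = (1921/36)**2 = 3690241/1296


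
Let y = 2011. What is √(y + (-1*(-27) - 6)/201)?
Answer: 2*√2256962/67 ≈ 44.845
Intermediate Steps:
√(y + (-1*(-27) - 6)/201) = √(2011 + (-1*(-27) - 6)/201) = √(2011 + (27 - 6)*(1/201)) = √(2011 + 21*(1/201)) = √(2011 + 7/67) = √(134744/67) = 2*√2256962/67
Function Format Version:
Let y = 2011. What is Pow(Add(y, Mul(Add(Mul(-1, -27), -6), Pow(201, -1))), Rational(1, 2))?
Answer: Mul(Rational(2, 67), Pow(2256962, Rational(1, 2))) ≈ 44.845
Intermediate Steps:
Pow(Add(y, Mul(Add(Mul(-1, -27), -6), Pow(201, -1))), Rational(1, 2)) = Pow(Add(2011, Mul(Add(Mul(-1, -27), -6), Pow(201, -1))), Rational(1, 2)) = Pow(Add(2011, Mul(Add(27, -6), Rational(1, 201))), Rational(1, 2)) = Pow(Add(2011, Mul(21, Rational(1, 201))), Rational(1, 2)) = Pow(Add(2011, Rational(7, 67)), Rational(1, 2)) = Pow(Rational(134744, 67), Rational(1, 2)) = Mul(Rational(2, 67), Pow(2256962, Rational(1, 2)))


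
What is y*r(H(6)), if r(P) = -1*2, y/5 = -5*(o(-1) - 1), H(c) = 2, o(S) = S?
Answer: -100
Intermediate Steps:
y = 50 (y = 5*(-5*(-1 - 1)) = 5*(-5*(-2)) = 5*10 = 50)
r(P) = -2
y*r(H(6)) = 50*(-2) = -100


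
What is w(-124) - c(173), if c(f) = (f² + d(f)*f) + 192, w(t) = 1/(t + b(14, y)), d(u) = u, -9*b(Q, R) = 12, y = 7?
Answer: -22578803/376 ≈ -60050.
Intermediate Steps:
b(Q, R) = -4/3 (b(Q, R) = -⅑*12 = -4/3)
w(t) = 1/(-4/3 + t) (w(t) = 1/(t - 4/3) = 1/(-4/3 + t))
c(f) = 192 + 2*f² (c(f) = (f² + f*f) + 192 = (f² + f²) + 192 = 2*f² + 192 = 192 + 2*f²)
w(-124) - c(173) = 3/(-4 + 3*(-124)) - (192 + 2*173²) = 3/(-4 - 372) - (192 + 2*29929) = 3/(-376) - (192 + 59858) = 3*(-1/376) - 1*60050 = -3/376 - 60050 = -22578803/376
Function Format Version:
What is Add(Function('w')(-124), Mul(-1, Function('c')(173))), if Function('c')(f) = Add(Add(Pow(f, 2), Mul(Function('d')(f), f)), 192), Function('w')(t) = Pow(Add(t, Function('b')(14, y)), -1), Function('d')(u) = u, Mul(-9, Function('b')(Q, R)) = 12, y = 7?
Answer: Rational(-22578803, 376) ≈ -60050.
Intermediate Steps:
Function('b')(Q, R) = Rational(-4, 3) (Function('b')(Q, R) = Mul(Rational(-1, 9), 12) = Rational(-4, 3))
Function('w')(t) = Pow(Add(Rational(-4, 3), t), -1) (Function('w')(t) = Pow(Add(t, Rational(-4, 3)), -1) = Pow(Add(Rational(-4, 3), t), -1))
Function('c')(f) = Add(192, Mul(2, Pow(f, 2))) (Function('c')(f) = Add(Add(Pow(f, 2), Mul(f, f)), 192) = Add(Add(Pow(f, 2), Pow(f, 2)), 192) = Add(Mul(2, Pow(f, 2)), 192) = Add(192, Mul(2, Pow(f, 2))))
Add(Function('w')(-124), Mul(-1, Function('c')(173))) = Add(Mul(3, Pow(Add(-4, Mul(3, -124)), -1)), Mul(-1, Add(192, Mul(2, Pow(173, 2))))) = Add(Mul(3, Pow(Add(-4, -372), -1)), Mul(-1, Add(192, Mul(2, 29929)))) = Add(Mul(3, Pow(-376, -1)), Mul(-1, Add(192, 59858))) = Add(Mul(3, Rational(-1, 376)), Mul(-1, 60050)) = Add(Rational(-3, 376), -60050) = Rational(-22578803, 376)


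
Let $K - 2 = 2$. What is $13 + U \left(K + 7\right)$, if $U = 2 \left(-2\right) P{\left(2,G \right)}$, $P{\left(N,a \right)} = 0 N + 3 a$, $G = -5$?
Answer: $673$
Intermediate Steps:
$K = 4$ ($K = 2 + 2 = 4$)
$P{\left(N,a \right)} = 3 a$ ($P{\left(N,a \right)} = 0 + 3 a = 3 a$)
$U = 60$ ($U = 2 \left(-2\right) 3 \left(-5\right) = \left(-4\right) \left(-15\right) = 60$)
$13 + U \left(K + 7\right) = 13 + 60 \left(4 + 7\right) = 13 + 60 \cdot 11 = 13 + 660 = 673$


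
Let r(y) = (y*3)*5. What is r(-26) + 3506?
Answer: 3116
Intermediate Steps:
r(y) = 15*y (r(y) = (3*y)*5 = 15*y)
r(-26) + 3506 = 15*(-26) + 3506 = -390 + 3506 = 3116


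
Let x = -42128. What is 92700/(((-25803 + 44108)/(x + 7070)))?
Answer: -649975320/3661 ≈ -1.7754e+5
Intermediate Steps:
92700/(((-25803 + 44108)/(x + 7070))) = 92700/(((-25803 + 44108)/(-42128 + 7070))) = 92700/((18305/(-35058))) = 92700/((18305*(-1/35058))) = 92700/(-18305/35058) = 92700*(-35058/18305) = -649975320/3661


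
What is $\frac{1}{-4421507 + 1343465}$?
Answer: $- \frac{1}{3078042} \approx -3.2488 \cdot 10^{-7}$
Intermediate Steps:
$\frac{1}{-4421507 + 1343465} = \frac{1}{-3078042} = - \frac{1}{3078042}$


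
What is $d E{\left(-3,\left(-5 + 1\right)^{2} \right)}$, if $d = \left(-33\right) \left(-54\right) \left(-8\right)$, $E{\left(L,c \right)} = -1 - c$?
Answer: $242352$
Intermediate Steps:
$d = -14256$ ($d = 1782 \left(-8\right) = -14256$)
$d E{\left(-3,\left(-5 + 1\right)^{2} \right)} = - 14256 \left(-1 - \left(-5 + 1\right)^{2}\right) = - 14256 \left(-1 - \left(-4\right)^{2}\right) = - 14256 \left(-1 - 16\right) = \left(-14256\right) \left(-17\right) = 242352$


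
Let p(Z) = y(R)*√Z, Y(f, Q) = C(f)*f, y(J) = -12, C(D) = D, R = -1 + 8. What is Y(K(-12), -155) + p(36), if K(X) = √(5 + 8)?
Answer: -59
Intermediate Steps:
R = 7
K(X) = √13
Y(f, Q) = f² (Y(f, Q) = f*f = f²)
p(Z) = -12*√Z
Y(K(-12), -155) + p(36) = (√13)² - 12*√36 = 13 - 12*6 = 13 - 72 = -59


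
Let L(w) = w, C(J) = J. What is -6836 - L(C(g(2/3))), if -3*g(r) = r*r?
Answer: -184568/27 ≈ -6835.9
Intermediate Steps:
g(r) = -r²/3 (g(r) = -r*r/3 = -r²/3)
-6836 - L(C(g(2/3))) = -6836 - (-1)*(2/3)²/3 = -6836 - (-1)*(2*(⅓))²/3 = -6836 - (-1)*(⅔)²/3 = -6836 - (-1)*4/(3*9) = -6836 - 1*(-4/27) = -6836 + 4/27 = -184568/27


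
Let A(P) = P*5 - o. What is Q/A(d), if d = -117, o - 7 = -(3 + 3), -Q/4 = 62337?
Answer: 124674/293 ≈ 425.51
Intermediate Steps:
Q = -249348 (Q = -4*62337 = -249348)
o = 1 (o = 7 - (3 + 3) = 7 - 1*6 = 7 - 6 = 1)
A(P) = -1 + 5*P (A(P) = P*5 - 1*1 = 5*P - 1 = -1 + 5*P)
Q/A(d) = -249348/(-1 + 5*(-117)) = -249348/(-1 - 585) = -249348/(-586) = -249348*(-1/586) = 124674/293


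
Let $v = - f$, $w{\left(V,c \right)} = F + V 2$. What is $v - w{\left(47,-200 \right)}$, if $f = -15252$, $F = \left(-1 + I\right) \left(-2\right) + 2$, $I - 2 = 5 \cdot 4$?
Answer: $15198$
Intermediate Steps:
$I = 22$ ($I = 2 + 5 \cdot 4 = 2 + 20 = 22$)
$F = -40$ ($F = \left(-1 + 22\right) \left(-2\right) + 2 = 21 \left(-2\right) + 2 = -42 + 2 = -40$)
$w{\left(V,c \right)} = -40 + 2 V$ ($w{\left(V,c \right)} = -40 + V 2 = -40 + 2 V$)
$v = 15252$ ($v = \left(-1\right) \left(-15252\right) = 15252$)
$v - w{\left(47,-200 \right)} = 15252 - \left(-40 + 2 \cdot 47\right) = 15252 - \left(-40 + 94\right) = 15252 - 54 = 15198$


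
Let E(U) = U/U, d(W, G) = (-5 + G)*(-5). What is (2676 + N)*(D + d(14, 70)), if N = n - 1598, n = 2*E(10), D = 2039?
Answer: 1851120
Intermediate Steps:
d(W, G) = 25 - 5*G
E(U) = 1
n = 2 (n = 2*1 = 2)
N = -1596 (N = 2 - 1598 = -1596)
(2676 + N)*(D + d(14, 70)) = (2676 - 1596)*(2039 + (25 - 5*70)) = 1080*(2039 + (25 - 350)) = 1080*(2039 - 325) = 1080*1714 = 1851120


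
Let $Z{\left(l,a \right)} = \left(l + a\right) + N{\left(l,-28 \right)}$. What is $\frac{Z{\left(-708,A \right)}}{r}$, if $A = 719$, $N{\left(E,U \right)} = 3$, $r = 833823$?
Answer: $\frac{14}{833823} \approx 1.679 \cdot 10^{-5}$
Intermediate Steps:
$Z{\left(l,a \right)} = 3 + a + l$ ($Z{\left(l,a \right)} = \left(l + a\right) + 3 = \left(a + l\right) + 3 = 3 + a + l$)
$\frac{Z{\left(-708,A \right)}}{r} = \frac{3 + 719 - 708}{833823} = 14 \cdot \frac{1}{833823} = \frac{14}{833823}$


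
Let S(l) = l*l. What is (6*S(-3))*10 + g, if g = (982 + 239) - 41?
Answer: 1720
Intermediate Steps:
S(l) = l²
g = 1180 (g = 1221 - 41 = 1180)
(6*S(-3))*10 + g = (6*(-3)²)*10 + 1180 = (6*9)*10 + 1180 = 54*10 + 1180 = 540 + 1180 = 1720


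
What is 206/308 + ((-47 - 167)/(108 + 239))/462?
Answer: 15287/22902 ≈ 0.66750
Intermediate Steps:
206/308 + ((-47 - 167)/(108 + 239))/462 = 206*(1/308) - 214/347*(1/462) = 103/154 - 214*1/347*(1/462) = 103/154 - 214/347*1/462 = 103/154 - 107/80157 = 15287/22902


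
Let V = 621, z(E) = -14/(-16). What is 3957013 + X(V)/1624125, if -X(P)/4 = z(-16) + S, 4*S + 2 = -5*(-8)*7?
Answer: 12853367476687/3248250 ≈ 3.9570e+6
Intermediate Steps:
z(E) = 7/8 (z(E) = -14*(-1/16) = 7/8)
S = 139/2 (S = -½ + (-5*(-8)*7)/4 = -½ + (40*7)/4 = -½ + (¼)*280 = -½ + 70 = 139/2 ≈ 69.500)
X(P) = -563/2 (X(P) = -4*(7/8 + 139/2) = -4*563/8 = -563/2)
3957013 + X(V)/1624125 = 3957013 - 563/2/1624125 = 3957013 - 563/2*1/1624125 = 3957013 - 563/3248250 = 12853367476687/3248250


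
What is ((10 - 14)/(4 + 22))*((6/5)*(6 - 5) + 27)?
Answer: -282/65 ≈ -4.3385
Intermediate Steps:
((10 - 14)/(4 + 22))*((6/5)*(6 - 5) + 27) = (-4/26)*((6*(1/5))*1 + 27) = (-4*1/26)*((6/5)*1 + 27) = -2*(6/5 + 27)/13 = -2/13*141/5 = -282/65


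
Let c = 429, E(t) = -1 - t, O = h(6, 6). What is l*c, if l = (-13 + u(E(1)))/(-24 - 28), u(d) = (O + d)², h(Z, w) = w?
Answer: -99/4 ≈ -24.750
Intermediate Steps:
O = 6
u(d) = (6 + d)²
l = -3/52 (l = (-13 + (6 + (-1 - 1*1))²)/(-24 - 28) = (-13 + (6 + (-1 - 1))²)/(-52) = (-13 + (6 - 2)²)*(-1/52) = (-13 + 4²)*(-1/52) = (-13 + 16)*(-1/52) = 3*(-1/52) = -3/52 ≈ -0.057692)
l*c = -3/52*429 = -99/4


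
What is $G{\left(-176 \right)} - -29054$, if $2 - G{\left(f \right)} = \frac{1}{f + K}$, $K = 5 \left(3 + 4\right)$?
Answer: $\frac{4096897}{141} \approx 29056.0$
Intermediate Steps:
$K = 35$ ($K = 5 \cdot 7 = 35$)
$G{\left(f \right)} = 2 - \frac{1}{35 + f}$ ($G{\left(f \right)} = 2 - \frac{1}{f + 35} = 2 - \frac{1}{35 + f}$)
$G{\left(-176 \right)} - -29054 = \frac{69 + 2 \left(-176\right)}{35 - 176} - -29054 = \frac{69 - 352}{-141} + 29054 = \left(- \frac{1}{141}\right) \left(-283\right) + 29054 = \frac{283}{141} + 29054 = \frac{4096897}{141}$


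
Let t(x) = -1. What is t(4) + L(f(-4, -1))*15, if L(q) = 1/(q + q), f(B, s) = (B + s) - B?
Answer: -17/2 ≈ -8.5000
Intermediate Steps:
f(B, s) = s
L(q) = 1/(2*q)
t(4) + L(f(-4, -1))*15 = -1 + ((1/2)/(-1))*15 = -1 + ((1/2)*(-1))*15 = -1 - 1/2*15 = -1 - 15/2 = -17/2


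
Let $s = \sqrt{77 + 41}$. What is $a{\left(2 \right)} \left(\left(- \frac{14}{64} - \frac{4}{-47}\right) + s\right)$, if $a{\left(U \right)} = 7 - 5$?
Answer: $- \frac{201}{752} + 2 \sqrt{118} \approx 21.458$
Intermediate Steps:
$a{\left(U \right)} = 2$
$s = \sqrt{118} \approx 10.863$
$a{\left(2 \right)} \left(\left(- \frac{14}{64} - \frac{4}{-47}\right) + s\right) = 2 \left(\left(- \frac{14}{64} - \frac{4}{-47}\right) + \sqrt{118}\right) = 2 \left(\left(\left(-14\right) \frac{1}{64} - - \frac{4}{47}\right) + \sqrt{118}\right) = 2 \left(\left(- \frac{7}{32} + \frac{4}{47}\right) + \sqrt{118}\right) = 2 \left(- \frac{201}{1504} + \sqrt{118}\right) = - \frac{201}{752} + 2 \sqrt{118}$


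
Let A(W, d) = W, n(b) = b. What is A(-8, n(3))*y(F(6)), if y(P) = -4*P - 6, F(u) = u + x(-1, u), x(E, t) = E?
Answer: 208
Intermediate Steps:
F(u) = -1 + u (F(u) = u - 1 = -1 + u)
y(P) = -6 - 4*P
A(-8, n(3))*y(F(6)) = -8*(-6 - 4*(-1 + 6)) = -8*(-6 - 4*5) = -8*(-6 - 20) = -8*(-26) = 208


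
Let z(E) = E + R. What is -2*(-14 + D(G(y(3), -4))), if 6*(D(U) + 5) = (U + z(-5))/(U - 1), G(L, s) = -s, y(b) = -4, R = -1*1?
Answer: 344/9 ≈ 38.222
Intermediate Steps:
R = -1
z(E) = -1 + E (z(E) = E - 1 = -1 + E)
D(U) = -5 + (-6 + U)/(6*(-1 + U)) (D(U) = -5 + ((U + (-1 - 5))/(U - 1))/6 = -5 + ((U - 6)/(-1 + U))/6 = -5 + ((-6 + U)/(-1 + U))/6 = -5 + (-6 + U)/(6*(-1 + U)))
-2*(-14 + D(G(y(3), -4))) = -2*(-14 + (24 - (-29)*(-4))/(6*(-1 - 1*(-4)))) = -2*(-14 + (24 - 29*4)/(6*(-1 + 4))) = -2*(-14 + (⅙)*(24 - 116)/3) = -2*(-14 + (⅙)*(⅓)*(-92)) = -2*(-14 - 46/9) = -2*(-172/9) = 344/9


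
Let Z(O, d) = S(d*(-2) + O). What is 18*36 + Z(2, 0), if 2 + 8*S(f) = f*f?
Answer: 2593/4 ≈ 648.25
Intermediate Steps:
S(f) = -1/4 + f**2/8 (S(f) = -1/4 + (f*f)/8 = -1/4 + f**2/8)
Z(O, d) = -1/4 + (O - 2*d)**2/8 (Z(O, d) = -1/4 + (d*(-2) + O)**2/8 = -1/4 + (-2*d + O)**2/8 = -1/4 + (O - 2*d)**2/8)
18*36 + Z(2, 0) = 18*36 + (-1/4 + (2 - 2*0)**2/8) = 648 + (-1/4 + (2 + 0)**2/8) = 648 + (-1/4 + (1/8)*2**2) = 648 + (-1/4 + (1/8)*4) = 648 + (-1/4 + 1/2) = 648 + 1/4 = 2593/4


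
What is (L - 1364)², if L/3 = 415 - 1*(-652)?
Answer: 3374569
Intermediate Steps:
L = 3201 (L = 3*(415 - 1*(-652)) = 3*(415 + 652) = 3*1067 = 3201)
(L - 1364)² = (3201 - 1364)² = 1837² = 3374569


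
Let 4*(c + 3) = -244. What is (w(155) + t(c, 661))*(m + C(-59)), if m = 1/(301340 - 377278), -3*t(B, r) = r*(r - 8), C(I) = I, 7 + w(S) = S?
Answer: 1931874617827/227814 ≈ 8.4800e+6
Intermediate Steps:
w(S) = -7 + S
c = -64 (c = -3 + (1/4)*(-244) = -3 - 61 = -64)
t(B, r) = -r*(-8 + r)/3 (t(B, r) = -r*(r - 8)/3 = -r*(-8 + r)/3)
m = -1/75938 (m = 1/(-75938) = -1/75938 ≈ -1.3169e-5)
(w(155) + t(c, 661))*(m + C(-59)) = ((-7 + 155) + (1/3)*661*(8 - 1*661))*(-1/75938 - 59) = (148 + (1/3)*661*(8 - 661))*(-4480343/75938) = (148 + (1/3)*661*(-653))*(-4480343/75938) = (148 - 431633/3)*(-4480343/75938) = -431189/3*(-4480343/75938) = 1931874617827/227814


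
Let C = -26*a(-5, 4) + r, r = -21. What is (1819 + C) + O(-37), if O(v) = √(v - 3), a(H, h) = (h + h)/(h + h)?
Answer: 1772 + 2*I*√10 ≈ 1772.0 + 6.3246*I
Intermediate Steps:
a(H, h) = 1 (a(H, h) = (2*h)/((2*h)) = (2*h)*(1/(2*h)) = 1)
O(v) = √(-3 + v)
C = -47 (C = -26*1 - 21 = -26 - 21 = -47)
(1819 + C) + O(-37) = (1819 - 47) + √(-3 - 37) = 1772 + √(-40) = 1772 + 2*I*√10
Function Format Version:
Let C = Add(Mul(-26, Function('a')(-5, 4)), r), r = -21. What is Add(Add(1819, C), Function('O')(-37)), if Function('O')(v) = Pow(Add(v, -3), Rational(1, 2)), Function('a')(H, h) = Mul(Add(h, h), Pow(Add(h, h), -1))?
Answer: Add(1772, Mul(2, I, Pow(10, Rational(1, 2)))) ≈ Add(1772.0, Mul(6.3246, I))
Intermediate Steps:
Function('a')(H, h) = 1 (Function('a')(H, h) = Mul(Mul(2, h), Pow(Mul(2, h), -1)) = Mul(Mul(2, h), Mul(Rational(1, 2), Pow(h, -1))) = 1)
Function('O')(v) = Pow(Add(-3, v), Rational(1, 2))
C = -47 (C = Add(Mul(-26, 1), -21) = Add(-26, -21) = -47)
Add(Add(1819, C), Function('O')(-37)) = Add(Add(1819, -47), Pow(Add(-3, -37), Rational(1, 2))) = Add(1772, Pow(-40, Rational(1, 2))) = Add(1772, Mul(2, I, Pow(10, Rational(1, 2))))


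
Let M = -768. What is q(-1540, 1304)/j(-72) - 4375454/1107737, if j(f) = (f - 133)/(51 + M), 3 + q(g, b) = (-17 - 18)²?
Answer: 969673390168/227086085 ≈ 4270.1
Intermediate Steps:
q(g, b) = 1222 (q(g, b) = -3 + (-17 - 18)² = -3 + (-35)² = -3 + 1225 = 1222)
j(f) = 133/717 - f/717 (j(f) = (f - 133)/(51 - 768) = (-133 + f)/(-717) = (-133 + f)*(-1/717) = 133/717 - f/717)
q(-1540, 1304)/j(-72) - 4375454/1107737 = 1222/(133/717 - 1/717*(-72)) - 4375454/1107737 = 1222/(133/717 + 24/239) - 4375454*1/1107737 = 1222/(205/717) - 4375454/1107737 = 1222*(717/205) - 4375454/1107737 = 876174/205 - 4375454/1107737 = 969673390168/227086085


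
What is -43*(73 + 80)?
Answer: -6579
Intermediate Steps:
-43*(73 + 80) = -43*153 = -6579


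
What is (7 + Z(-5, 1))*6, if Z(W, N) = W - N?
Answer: 6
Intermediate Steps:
(7 + Z(-5, 1))*6 = (7 + (-5 - 1*1))*6 = (7 + (-5 - 1))*6 = (7 - 6)*6 = 1*6 = 6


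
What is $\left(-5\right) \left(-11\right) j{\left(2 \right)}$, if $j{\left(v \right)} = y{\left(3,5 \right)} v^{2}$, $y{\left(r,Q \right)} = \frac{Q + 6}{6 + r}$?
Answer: $\frac{2420}{9} \approx 268.89$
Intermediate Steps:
$y{\left(r,Q \right)} = \frac{6 + Q}{6 + r}$
$j{\left(v \right)} = \frac{11 v^{2}}{9}$ ($j{\left(v \right)} = \frac{6 + 5}{6 + 3} v^{2} = \frac{1}{9} \cdot 11 v^{2} = \frac{11 v^{2}}{9}$)
$\left(-5\right) \left(-11\right) j{\left(2 \right)} = \left(-5\right) \left(-11\right) \frac{11 \cdot 2^{2}}{9} = 55 \cdot \frac{11}{9} \cdot 4 = 55 \cdot \frac{44}{9} = \frac{2420}{9}$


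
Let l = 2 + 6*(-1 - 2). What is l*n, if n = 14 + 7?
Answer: -336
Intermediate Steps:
l = -16 (l = 2 + 6*(-3) = 2 - 18 = -16)
n = 21
l*n = -16*21 = -336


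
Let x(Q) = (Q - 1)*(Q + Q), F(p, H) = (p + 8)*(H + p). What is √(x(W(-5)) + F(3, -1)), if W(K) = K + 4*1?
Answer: √26 ≈ 5.0990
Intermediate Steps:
W(K) = 4 + K (W(K) = K + 4 = 4 + K)
F(p, H) = (8 + p)*(H + p)
x(Q) = 2*Q*(-1 + Q) (x(Q) = (-1 + Q)*(2*Q) = 2*Q*(-1 + Q))
√(x(W(-5)) + F(3, -1)) = √(2*(4 - 5)*(-1 + (4 - 5)) + (3² + 8*(-1) + 8*3 - 1*3)) = √(2*(-1)*(-1 - 1) + (9 - 8 + 24 - 3)) = √(2*(-1)*(-2) + 22) = √(4 + 22) = √26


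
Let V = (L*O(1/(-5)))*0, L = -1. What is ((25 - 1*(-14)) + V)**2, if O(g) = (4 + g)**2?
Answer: 1521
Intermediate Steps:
V = 0 (V = -(4 + 1/(-5))**2*0 = -(4 - 1/5)**2*0 = -(19/5)**2*0 = -1*361/25*0 = -361/25*0 = 0)
((25 - 1*(-14)) + V)**2 = ((25 - 1*(-14)) + 0)**2 = ((25 + 14) + 0)**2 = (39 + 0)**2 = 39**2 = 1521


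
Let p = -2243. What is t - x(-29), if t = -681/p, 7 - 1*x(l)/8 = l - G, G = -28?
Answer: -142871/2243 ≈ -63.696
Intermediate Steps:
x(l) = -168 - 8*l (x(l) = 56 - 8*(l - 1*(-28)) = 56 - 8*(l + 28) = 56 - 8*(28 + l) = 56 + (-224 - 8*l) = -168 - 8*l)
t = 681/2243 (t = -681/(-2243) = -681*(-1/2243) = 681/2243 ≈ 0.30361)
t - x(-29) = 681/2243 - (-168 - 8*(-29)) = 681/2243 - (-168 + 232) = 681/2243 - 1*64 = 681/2243 - 64 = -142871/2243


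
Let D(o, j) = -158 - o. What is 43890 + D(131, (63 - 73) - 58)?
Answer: 43601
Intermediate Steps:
43890 + D(131, (63 - 73) - 58) = 43890 + (-158 - 1*131) = 43890 + (-158 - 131) = 43890 - 289 = 43601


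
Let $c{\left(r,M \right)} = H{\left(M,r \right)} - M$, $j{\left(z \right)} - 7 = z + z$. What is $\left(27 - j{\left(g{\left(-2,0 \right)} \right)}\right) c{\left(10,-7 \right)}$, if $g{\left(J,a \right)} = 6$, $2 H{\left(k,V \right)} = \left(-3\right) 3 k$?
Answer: $308$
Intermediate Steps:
$H{\left(k,V \right)} = - \frac{9 k}{2}$ ($H{\left(k,V \right)} = \frac{\left(-3\right) 3 k}{2} = \frac{\left(-9\right) k}{2} = - \frac{9 k}{2}$)
$j{\left(z \right)} = 7 + 2 z$ ($j{\left(z \right)} = 7 + \left(z + z\right) = 7 + 2 z$)
$c{\left(r,M \right)} = - \frac{11 M}{2}$ ($c{\left(r,M \right)} = - \frac{9 M}{2} - M = - \frac{11 M}{2}$)
$\left(27 - j{\left(g{\left(-2,0 \right)} \right)}\right) c{\left(10,-7 \right)} = \left(27 - \left(7 + 2 \cdot 6\right)\right) \left(\left(- \frac{11}{2}\right) \left(-7\right)\right) = \left(27 - \left(7 + 12\right)\right) \frac{77}{2} = \left(27 - 19\right) \frac{77}{2} = 8 \cdot \frac{77}{2} = 308$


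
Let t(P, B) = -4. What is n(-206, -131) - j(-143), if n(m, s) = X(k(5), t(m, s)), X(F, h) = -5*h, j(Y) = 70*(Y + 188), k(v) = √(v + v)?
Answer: -3130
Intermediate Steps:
k(v) = √2*√v (k(v) = √(2*v) = √2*√v)
j(Y) = 13160 + 70*Y (j(Y) = 70*(188 + Y) = 13160 + 70*Y)
X(F, h) = -5*h
n(m, s) = 20 (n(m, s) = -5*(-4) = 20)
n(-206, -131) - j(-143) = 20 - (13160 + 70*(-143)) = 20 - (13160 - 10010) = 20 - 1*3150 = 20 - 3150 = -3130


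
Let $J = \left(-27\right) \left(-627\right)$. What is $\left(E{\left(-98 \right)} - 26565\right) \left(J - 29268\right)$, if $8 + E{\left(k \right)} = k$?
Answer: $329093469$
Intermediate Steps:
$E{\left(k \right)} = -8 + k$
$J = 16929$
$\left(E{\left(-98 \right)} - 26565\right) \left(J - 29268\right) = \left(\left(-8 - 98\right) - 26565\right) \left(16929 - 29268\right) = \left(-106 - 26565\right) \left(-12339\right) = \left(-26671\right) \left(-12339\right) = 329093469$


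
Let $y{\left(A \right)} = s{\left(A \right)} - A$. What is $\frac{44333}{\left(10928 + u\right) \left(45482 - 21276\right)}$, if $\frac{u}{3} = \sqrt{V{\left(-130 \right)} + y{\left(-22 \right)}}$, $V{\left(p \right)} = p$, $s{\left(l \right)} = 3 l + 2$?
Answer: $\frac{60558878}{361343331349} - \frac{132999 i \sqrt{43}}{1445373325396} \approx 0.00016759 - 6.034 \cdot 10^{-7} i$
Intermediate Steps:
$s{\left(l \right)} = 2 + 3 l$
$y{\left(A \right)} = 2 + 2 A$ ($y{\left(A \right)} = \left(2 + 3 A\right) - A = 2 + 2 A$)
$u = 6 i \sqrt{43}$ ($u = 3 \sqrt{-130 + \left(2 + 2 \left(-22\right)\right)} = 3 \sqrt{-130 + \left(2 - 44\right)} = 3 \sqrt{-130 - 42} = 3 \sqrt{-172} = 3 \cdot 2 i \sqrt{43} = 6 i \sqrt{43} \approx 39.345 i$)
$\frac{44333}{\left(10928 + u\right) \left(45482 - 21276\right)} = \frac{44333}{\left(10928 + 6 i \sqrt{43}\right) \left(45482 - 21276\right)} = \frac{44333}{\left(10928 + 6 i \sqrt{43}\right) 24206} = \frac{44333}{264523168 + 145236 i \sqrt{43}}$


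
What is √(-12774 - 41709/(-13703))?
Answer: 7*I*√48939401211/13703 ≈ 113.01*I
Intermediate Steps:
√(-12774 - 41709/(-13703)) = √(-12774 - 41709*(-1/13703)) = √(-12774 + 41709/13703) = √(-175000413/13703) = 7*I*√48939401211/13703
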